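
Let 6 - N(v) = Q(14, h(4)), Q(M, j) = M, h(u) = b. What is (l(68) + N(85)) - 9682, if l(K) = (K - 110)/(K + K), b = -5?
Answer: -658941/68 ≈ -9690.3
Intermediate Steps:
h(u) = -5
N(v) = -8 (N(v) = 6 - 1*14 = 6 - 14 = -8)
l(K) = (-110 + K)/(2*K) (l(K) = (-110 + K)/((2*K)) = (-110 + K)*(1/(2*K)) = (-110 + K)/(2*K))
(l(68) + N(85)) - 9682 = ((½)*(-110 + 68)/68 - 8) - 9682 = ((½)*(1/68)*(-42) - 8) - 9682 = (-21/68 - 8) - 9682 = -565/68 - 9682 = -658941/68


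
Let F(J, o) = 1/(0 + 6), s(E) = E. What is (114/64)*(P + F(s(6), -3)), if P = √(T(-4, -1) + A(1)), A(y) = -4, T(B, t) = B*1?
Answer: 19/64 + 57*I*√2/16 ≈ 0.29688 + 5.0381*I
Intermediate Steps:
T(B, t) = B
F(J, o) = ⅙ (F(J, o) = 1/6 = ⅙)
P = 2*I*√2 (P = √(-4 - 4) = √(-8) = 2*I*√2 ≈ 2.8284*I)
(114/64)*(P + F(s(6), -3)) = (114/64)*(2*I*√2 + ⅙) = (114*(1/64))*(⅙ + 2*I*√2) = 57*(⅙ + 2*I*√2)/32 = 19/64 + 57*I*√2/16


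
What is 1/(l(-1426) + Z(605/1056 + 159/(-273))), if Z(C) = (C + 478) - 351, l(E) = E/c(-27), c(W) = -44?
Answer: 96096/15317663 ≈ 0.0062735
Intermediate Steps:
l(E) = -E/44 (l(E) = E/(-44) = E*(-1/44) = -E/44)
Z(C) = 127 + C (Z(C) = (478 + C) - 351 = 127 + C)
1/(l(-1426) + Z(605/1056 + 159/(-273))) = 1/(-1/44*(-1426) + (127 + (605/1056 + 159/(-273)))) = 1/(713/22 + (127 + (605*(1/1056) + 159*(-1/273)))) = 1/(713/22 + (127 + (55/96 - 53/91))) = 1/(713/22 + (127 - 83/8736)) = 1/(713/22 + 1109389/8736) = 1/(15317663/96096) = 96096/15317663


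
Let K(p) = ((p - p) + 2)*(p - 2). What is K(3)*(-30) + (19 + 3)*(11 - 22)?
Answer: -302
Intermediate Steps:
K(p) = -4 + 2*p (K(p) = (0 + 2)*(-2 + p) = 2*(-2 + p) = -4 + 2*p)
K(3)*(-30) + (19 + 3)*(11 - 22) = (-4 + 2*3)*(-30) + (19 + 3)*(11 - 22) = (-4 + 6)*(-30) + 22*(-11) = 2*(-30) - 242 = -60 - 242 = -302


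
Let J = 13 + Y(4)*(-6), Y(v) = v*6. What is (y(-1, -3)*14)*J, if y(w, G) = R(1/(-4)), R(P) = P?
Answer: 917/2 ≈ 458.50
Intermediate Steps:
y(w, G) = -1/4 (y(w, G) = 1/(-4) = -1/4)
Y(v) = 6*v
J = -131 (J = 13 + (6*4)*(-6) = 13 + 24*(-6) = 13 - 144 = -131)
(y(-1, -3)*14)*J = -1/4*14*(-131) = -7/2*(-131) = 917/2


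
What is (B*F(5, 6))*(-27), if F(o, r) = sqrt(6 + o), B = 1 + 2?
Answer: -81*sqrt(11) ≈ -268.65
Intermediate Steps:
B = 3
(B*F(5, 6))*(-27) = (3*sqrt(6 + 5))*(-27) = (3*sqrt(11))*(-27) = -81*sqrt(11)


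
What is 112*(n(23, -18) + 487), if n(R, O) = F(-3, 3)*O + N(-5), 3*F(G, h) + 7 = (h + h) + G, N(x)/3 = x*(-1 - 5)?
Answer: 67312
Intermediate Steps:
N(x) = -18*x (N(x) = 3*(x*(-1 - 5)) = 3*(x*(-6)) = 3*(-6*x) = -18*x)
F(G, h) = -7/3 + G/3 + 2*h/3 (F(G, h) = -7/3 + ((h + h) + G)/3 = -7/3 + (2*h + G)/3 = -7/3 + (G + 2*h)/3 = -7/3 + (G/3 + 2*h/3) = -7/3 + G/3 + 2*h/3)
n(R, O) = 90 - 4*O/3 (n(R, O) = (-7/3 + (1/3)*(-3) + (2/3)*3)*O - 18*(-5) = (-7/3 - 1 + 2)*O + 90 = -4*O/3 + 90 = 90 - 4*O/3)
112*(n(23, -18) + 487) = 112*((90 - 4/3*(-18)) + 487) = 112*((90 + 24) + 487) = 112*(114 + 487) = 112*601 = 67312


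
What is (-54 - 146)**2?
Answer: 40000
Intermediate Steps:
(-54 - 146)**2 = (-200)**2 = 40000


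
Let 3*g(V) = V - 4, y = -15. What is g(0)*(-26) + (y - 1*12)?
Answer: 23/3 ≈ 7.6667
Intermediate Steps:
g(V) = -4/3 + V/3 (g(V) = (V - 4)/3 = (-4 + V)/3 = -4/3 + V/3)
g(0)*(-26) + (y - 1*12) = (-4/3 + (1/3)*0)*(-26) + (-15 - 1*12) = (-4/3 + 0)*(-26) + (-15 - 12) = -4/3*(-26) - 27 = 104/3 - 27 = 23/3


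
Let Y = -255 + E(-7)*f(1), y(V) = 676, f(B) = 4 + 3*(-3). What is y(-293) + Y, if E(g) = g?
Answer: 456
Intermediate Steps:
f(B) = -5 (f(B) = 4 - 9 = -5)
Y = -220 (Y = -255 - 7*(-5) = -255 + 35 = -220)
y(-293) + Y = 676 - 220 = 456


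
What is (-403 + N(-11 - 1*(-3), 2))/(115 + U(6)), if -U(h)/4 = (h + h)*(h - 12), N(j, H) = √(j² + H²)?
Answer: -1 + 2*√17/403 ≈ -0.97954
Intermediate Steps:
N(j, H) = √(H² + j²)
U(h) = -8*h*(-12 + h) (U(h) = -4*(h + h)*(h - 12) = -4*2*h*(-12 + h) = -8*h*(-12 + h))
(-403 + N(-11 - 1*(-3), 2))/(115 + U(6)) = (-403 + √(2² + (-11 - 1*(-3))²))/(115 + 8*6*(12 - 1*6)) = (-403 + √(4 + (-11 + 3)²))/(115 + 8*6*(12 - 6)) = (-403 + √(4 + (-8)²))/(115 + 8*6*6) = (-403 + √(4 + 64))/(115 + 288) = (-403 + √68)/403 = (-403 + 2*√17)*(1/403) = -1 + 2*√17/403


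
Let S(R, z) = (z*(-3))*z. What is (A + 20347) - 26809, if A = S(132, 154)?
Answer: -77610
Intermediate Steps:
S(R, z) = -3*z² (S(R, z) = (-3*z)*z = -3*z²)
A = -71148 (A = -3*154² = -3*23716 = -71148)
(A + 20347) - 26809 = (-71148 + 20347) - 26809 = -50801 - 26809 = -77610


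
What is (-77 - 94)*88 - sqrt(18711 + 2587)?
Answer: -15048 - sqrt(21298) ≈ -15194.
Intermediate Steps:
(-77 - 94)*88 - sqrt(18711 + 2587) = -171*88 - sqrt(21298) = -15048 - sqrt(21298)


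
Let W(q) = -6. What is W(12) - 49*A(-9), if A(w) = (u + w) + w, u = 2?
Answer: 778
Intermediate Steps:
A(w) = 2 + 2*w (A(w) = (2 + w) + w = 2 + 2*w)
W(12) - 49*A(-9) = -6 - 49*(2 + 2*(-9)) = -6 - 49*(2 - 18) = -6 - 49*(-16) = -6 + 784 = 778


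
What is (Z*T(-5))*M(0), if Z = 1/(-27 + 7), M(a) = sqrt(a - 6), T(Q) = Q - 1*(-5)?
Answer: 0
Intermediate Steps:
T(Q) = 5 + Q (T(Q) = Q + 5 = 5 + Q)
M(a) = sqrt(-6 + a)
Z = -1/20 (Z = 1/(-20) = -1/20 ≈ -0.050000)
(Z*T(-5))*M(0) = (-(5 - 5)/20)*sqrt(-6 + 0) = (-1/20*0)*sqrt(-6) = 0*(I*sqrt(6)) = 0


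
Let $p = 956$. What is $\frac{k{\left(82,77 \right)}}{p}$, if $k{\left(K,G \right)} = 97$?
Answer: $\frac{97}{956} \approx 0.10146$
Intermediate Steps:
$\frac{k{\left(82,77 \right)}}{p} = \frac{97}{956}$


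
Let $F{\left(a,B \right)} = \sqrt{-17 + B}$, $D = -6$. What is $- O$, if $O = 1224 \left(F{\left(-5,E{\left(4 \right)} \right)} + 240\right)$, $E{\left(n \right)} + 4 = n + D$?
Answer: $-293760 - 1224 i \sqrt{23} \approx -2.9376 \cdot 10^{5} - 5870.1 i$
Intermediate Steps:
$E{\left(n \right)} = -10 + n$ ($E{\left(n \right)} = -4 + \left(n - 6\right) = -4 + \left(-6 + n\right) = -10 + n$)
$O = 293760 + 1224 i \sqrt{23}$ ($O = 1224 \left(\sqrt{-17 + \left(-10 + 4\right)} + 240\right) = 1224 \left(\sqrt{-17 - 6} + 240\right) = 1224 \left(\sqrt{-23} + 240\right) = 1224 \left(i \sqrt{23} + 240\right) = 1224 \left(240 + i \sqrt{23}\right) = 293760 + 1224 i \sqrt{23} \approx 2.9376 \cdot 10^{5} + 5870.1 i$)
$- O = - (293760 + 1224 i \sqrt{23}) = -293760 - 1224 i \sqrt{23}$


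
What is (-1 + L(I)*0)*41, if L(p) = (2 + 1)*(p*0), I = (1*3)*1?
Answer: -41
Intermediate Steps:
I = 3 (I = 3*1 = 3)
L(p) = 0 (L(p) = 3*0 = 0)
(-1 + L(I)*0)*41 = (-1 + 0*0)*41 = (-1 + 0)*41 = -1*41 = -41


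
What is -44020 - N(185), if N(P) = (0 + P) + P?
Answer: -44390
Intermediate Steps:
N(P) = 2*P (N(P) = P + P = 2*P)
-44020 - N(185) = -44020 - 2*185 = -44020 - 1*370 = -44020 - 370 = -44390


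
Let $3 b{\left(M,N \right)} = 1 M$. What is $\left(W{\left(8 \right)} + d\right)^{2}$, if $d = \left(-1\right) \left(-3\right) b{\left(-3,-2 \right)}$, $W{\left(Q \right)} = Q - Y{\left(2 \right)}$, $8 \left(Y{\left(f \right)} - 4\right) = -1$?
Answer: $\frac{81}{64} \approx 1.2656$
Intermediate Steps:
$Y{\left(f \right)} = \frac{31}{8}$ ($Y{\left(f \right)} = 4 + \frac{1}{8} \left(-1\right) = 4 - \frac{1}{8} = \frac{31}{8}$)
$b{\left(M,N \right)} = \frac{M}{3}$ ($b{\left(M,N \right)} = \frac{1 M}{3} = \frac{M}{3}$)
$W{\left(Q \right)} = - \frac{31}{8} + Q$ ($W{\left(Q \right)} = Q - \frac{31}{8} = - \frac{31}{8} + Q$)
$d = -3$ ($d = \left(-1\right) \left(-3\right) \frac{1}{3} \left(-3\right) = 3 \left(-1\right) = -3$)
$\left(W{\left(8 \right)} + d\right)^{2} = \left(\left(- \frac{31}{8} + 8\right) - 3\right)^{2} = \left(\frac{33}{8} - 3\right)^{2} = \left(\frac{9}{8}\right)^{2} = \frac{81}{64}$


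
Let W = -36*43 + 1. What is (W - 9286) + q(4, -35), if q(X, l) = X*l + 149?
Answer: -10824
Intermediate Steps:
q(X, l) = 149 + X*l
W = -1547 (W = -1548 + 1 = -1547)
(W - 9286) + q(4, -35) = (-1547 - 9286) + (149 + 4*(-35)) = -10833 + (149 - 140) = -10833 + 9 = -10824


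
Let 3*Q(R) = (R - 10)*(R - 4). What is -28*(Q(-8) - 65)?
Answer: -196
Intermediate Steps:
Q(R) = (-10 + R)*(-4 + R)/3 (Q(R) = ((R - 10)*(R - 4))/3 = ((-10 + R)*(-4 + R))/3 = (-10 + R)*(-4 + R)/3)
-28*(Q(-8) - 65) = -28*((40/3 - 14/3*(-8) + (1/3)*(-8)**2) - 65) = -28*((40/3 + 112/3 + (1/3)*64) - 65) = -28*((40/3 + 112/3 + 64/3) - 65) = -28*(72 - 65) = -28*7 = -196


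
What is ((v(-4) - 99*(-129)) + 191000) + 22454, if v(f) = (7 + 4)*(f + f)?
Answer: 226137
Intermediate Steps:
v(f) = 22*f (v(f) = 11*(2*f) = 22*f)
((v(-4) - 99*(-129)) + 191000) + 22454 = ((22*(-4) - 99*(-129)) + 191000) + 22454 = ((-88 + 12771) + 191000) + 22454 = (12683 + 191000) + 22454 = 203683 + 22454 = 226137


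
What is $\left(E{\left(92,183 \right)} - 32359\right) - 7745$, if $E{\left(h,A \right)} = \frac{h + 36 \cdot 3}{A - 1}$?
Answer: $- \frac{3649364}{91} \approx -40103.0$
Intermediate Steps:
$E{\left(h,A \right)} = \frac{108 + h}{-1 + A}$ ($E{\left(h,A \right)} = \frac{h + 108}{-1 + A} = \frac{108 + h}{-1 + A}$)
$\left(E{\left(92,183 \right)} - 32359\right) - 7745 = \left(\frac{108 + 92}{-1 + 183} - 32359\right) - 7745 = \left(\frac{1}{182} \cdot 200 - 32359\right) - 7745 = \left(\frac{100}{91} - 32359\right) - 7745 = - \frac{2944569}{91} - 7745 = - \frac{3649364}{91}$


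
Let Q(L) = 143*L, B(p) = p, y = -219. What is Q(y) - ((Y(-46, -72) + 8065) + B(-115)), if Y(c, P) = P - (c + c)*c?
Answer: -34963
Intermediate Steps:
Y(c, P) = P - 2*c**2 (Y(c, P) = P - 2*c*c = P - 2*c**2)
Q(y) - ((Y(-46, -72) + 8065) + B(-115)) = 143*(-219) - (((-72 - 2*(-46)**2) + 8065) - 115) = -31317 - (((-72 - 2*2116) + 8065) - 115) = -31317 - (((-72 - 4232) + 8065) - 115) = -31317 - ((-4304 + 8065) - 115) = -31317 - (3761 - 115) = -31317 - 1*3646 = -31317 - 3646 = -34963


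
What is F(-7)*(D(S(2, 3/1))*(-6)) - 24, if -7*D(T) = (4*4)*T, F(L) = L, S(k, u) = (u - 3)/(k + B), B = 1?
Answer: -24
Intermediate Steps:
S(k, u) = (-3 + u)/(1 + k) (S(k, u) = (u - 3)/(k + 1) = (-3 + u)/(1 + k))
D(T) = -16*T/7 (D(T) = -4*4*T/7 = -16*T/7)
F(-7)*(D(S(2, 3/1))*(-6)) - 24 = -7*(-16*(-3 + 3/1)/(7*(1 + 2)))*(-6) - 24 = -7*(-16*(-3 + 3*1)/(7*3))*(-6) - 24 = -7*(-16*(-3 + 3)/21)*(-6) - 24 = -7*(-16*0/21)*(-6) - 24 = -7*(-16/7*0)*(-6) - 24 = -0*(-6) - 24 = -7*0 - 24 = 0 - 24 = -24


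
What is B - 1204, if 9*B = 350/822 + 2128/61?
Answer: -270784073/225639 ≈ -1200.1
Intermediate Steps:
B = 885283/225639 (B = (350/822 + 2128/61)/9 = (350*(1/822) + 2128*(1/61))/9 = (175/411 + 2128/61)/9 = (1/9)*(885283/25071) = 885283/225639 ≈ 3.9234)
B - 1204 = 885283/225639 - 1204 = -270784073/225639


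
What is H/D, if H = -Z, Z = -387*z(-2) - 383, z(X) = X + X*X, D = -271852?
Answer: -1157/271852 ≈ -0.0042560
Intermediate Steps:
z(X) = X + X**2
Z = -1157 (Z = -(-774)*(1 - 2) - 383 = -(-774)*(-1) - 383 = -387*2 - 383 = -774 - 383 = -1157)
H = 1157 (H = -1*(-1157) = 1157)
H/D = 1157/(-271852) = 1157*(-1/271852) = -1157/271852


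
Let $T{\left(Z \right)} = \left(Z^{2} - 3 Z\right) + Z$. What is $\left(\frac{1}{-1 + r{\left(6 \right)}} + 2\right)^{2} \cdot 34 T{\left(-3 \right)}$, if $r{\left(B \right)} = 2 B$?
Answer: $\frac{269790}{121} \approx 2229.7$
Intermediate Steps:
$T{\left(Z \right)} = Z^{2} - 2 Z$
$\left(\frac{1}{-1 + r{\left(6 \right)}} + 2\right)^{2} \cdot 34 T{\left(-3 \right)} = \left(\frac{1}{-1 + 2 \cdot 6} + 2\right)^{2} \cdot 34 \left(- 3 \left(-2 - 3\right)\right) = \left(\frac{1}{-1 + 12} + 2\right)^{2} \cdot 34 \left(\left(-3\right) \left(-5\right)\right) = \left(\frac{1}{11} + 2\right)^{2} \cdot 34 \cdot 15 = \left(\frac{23}{11}\right)^{2} \cdot 34 \cdot 15 = \frac{529}{121} \cdot 34 \cdot 15 = \frac{17986}{121} \cdot 15 = \frac{269790}{121}$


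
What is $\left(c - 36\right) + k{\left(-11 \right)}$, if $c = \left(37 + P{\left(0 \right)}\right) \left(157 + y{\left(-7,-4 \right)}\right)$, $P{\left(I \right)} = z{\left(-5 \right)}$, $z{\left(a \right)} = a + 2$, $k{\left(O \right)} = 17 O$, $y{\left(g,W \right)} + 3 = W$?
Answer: $4877$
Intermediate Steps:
$y{\left(g,W \right)} = -3 + W$
$z{\left(a \right)} = 2 + a$
$P{\left(I \right)} = -3$ ($P{\left(I \right)} = 2 - 5 = -3$)
$c = 5100$ ($c = \left(37 - 3\right) \left(157 - 7\right) = 34 \left(157 - 7\right) = 34 \cdot 150 = 5100$)
$\left(c - 36\right) + k{\left(-11 \right)} = \left(5100 - 36\right) + 17 \left(-11\right) = 5064 - 187 = 4877$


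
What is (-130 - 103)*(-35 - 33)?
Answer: 15844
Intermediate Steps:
(-130 - 103)*(-35 - 33) = -233*(-68) = 15844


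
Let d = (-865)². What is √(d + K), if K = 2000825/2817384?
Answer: 35*√1212072603329226/1408692 ≈ 865.00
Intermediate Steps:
K = 2000825/2817384 (K = 2000825*(1/2817384) = 2000825/2817384 ≈ 0.71017)
d = 748225
√(d + K) = √(748225 + 2000825/2817384) = √(2108039144225/2817384) = 35*√1212072603329226/1408692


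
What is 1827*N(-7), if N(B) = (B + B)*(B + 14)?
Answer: -179046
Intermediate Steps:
N(B) = 2*B*(14 + B) (N(B) = (2*B)*(14 + B) = 2*B*(14 + B))
1827*N(-7) = 1827*(2*(-7)*(14 - 7)) = 1827*(2*(-7)*7) = 1827*(-98) = -179046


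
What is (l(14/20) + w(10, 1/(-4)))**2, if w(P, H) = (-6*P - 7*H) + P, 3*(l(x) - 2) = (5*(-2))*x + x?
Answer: 935089/400 ≈ 2337.7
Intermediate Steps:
l(x) = 2 - 3*x (l(x) = 2 + ((5*(-2))*x + x)/3 = 2 + (-10*x + x)/3 = 2 + (-9*x)/3 = 2 - 3*x)
w(P, H) = -7*H - 5*P (w(P, H) = (-7*H - 6*P) + P = -7*H - 5*P)
(l(14/20) + w(10, 1/(-4)))**2 = ((2 - 42/20) + (-7/(-4) - 5*10))**2 = ((2 - 42/20) + (-7*(-1/4) - 50))**2 = ((2 - 3*7/10) + (7/4 - 50))**2 = ((2 - 21/10) - 193/4)**2 = (-1/10 - 193/4)**2 = (-967/20)**2 = 935089/400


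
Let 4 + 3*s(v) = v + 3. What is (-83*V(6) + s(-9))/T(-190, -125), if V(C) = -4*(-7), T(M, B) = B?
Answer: 6982/375 ≈ 18.619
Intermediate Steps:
V(C) = 28
s(v) = -1/3 + v/3 (s(v) = -4/3 + (v + 3)/3 = -4/3 + (3 + v)/3 = -4/3 + (1 + v/3) = -1/3 + v/3)
(-83*V(6) + s(-9))/T(-190, -125) = (-83*28 + (-1/3 + (1/3)*(-9)))/(-125) = (-2324 + (-1/3 - 3))*(-1/125) = (-2324 - 10/3)*(-1/125) = -6982/3*(-1/125) = 6982/375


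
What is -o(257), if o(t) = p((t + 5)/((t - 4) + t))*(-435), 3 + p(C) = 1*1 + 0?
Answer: -870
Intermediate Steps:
p(C) = -2 (p(C) = -3 + (1*1 + 0) = -3 + (1 + 0) = -3 + 1 = -2)
o(t) = 870 (o(t) = -2*(-435) = 870)
-o(257) = -1*870 = -870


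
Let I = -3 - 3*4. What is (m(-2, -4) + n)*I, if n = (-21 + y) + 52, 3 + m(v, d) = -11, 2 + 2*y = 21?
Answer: -795/2 ≈ -397.50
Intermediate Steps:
y = 19/2 (y = -1 + (1/2)*21 = -1 + 21/2 = 19/2 ≈ 9.5000)
m(v, d) = -14 (m(v, d) = -3 - 11 = -14)
n = 81/2 (n = (-21 + 19/2) + 52 = -23/2 + 52 = 81/2 ≈ 40.500)
I = -15 (I = -3 - 12 = -15)
(m(-2, -4) + n)*I = (-14 + 81/2)*(-15) = (53/2)*(-15) = -795/2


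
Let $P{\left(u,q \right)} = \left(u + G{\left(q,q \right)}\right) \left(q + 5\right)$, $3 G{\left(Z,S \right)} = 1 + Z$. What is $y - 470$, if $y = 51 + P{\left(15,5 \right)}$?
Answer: $-249$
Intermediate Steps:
$G{\left(Z,S \right)} = \frac{1}{3} + \frac{Z}{3}$ ($G{\left(Z,S \right)} = \frac{1 + Z}{3} = \frac{1}{3} + \frac{Z}{3}$)
$P{\left(u,q \right)} = \left(5 + q\right) \left(\frac{1}{3} + u + \frac{q}{3}\right)$ ($P{\left(u,q \right)} = \left(u + \left(\frac{1}{3} + \frac{q}{3}\right)\right) \left(q + 5\right) = \left(\frac{1}{3} + u + \frac{q}{3}\right) \left(5 + q\right) = \left(5 + q\right) \left(\frac{1}{3} + u + \frac{q}{3}\right)$)
$y = 221$ ($y = 51 + \left(\frac{5}{3} + 2 \cdot 5 + 5 \cdot 15 + \frac{5^{2}}{3} + 5 \cdot 15\right) = 51 + \left(\frac{5}{3} + 10 + 75 + \frac{1}{3} \cdot 25 + 75\right) = 51 + \left(\frac{5}{3} + 10 + 75 + \frac{25}{3} + 75\right) = 51 + 170 = 221$)
$y - 470 = 221 - 470 = -249$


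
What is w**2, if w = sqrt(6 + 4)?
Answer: 10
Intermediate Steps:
w = sqrt(10) ≈ 3.1623
w**2 = (sqrt(10))**2 = 10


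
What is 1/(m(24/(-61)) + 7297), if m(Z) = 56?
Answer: 1/7353 ≈ 0.00013600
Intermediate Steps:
1/(m(24/(-61)) + 7297) = 1/(56 + 7297) = 1/7353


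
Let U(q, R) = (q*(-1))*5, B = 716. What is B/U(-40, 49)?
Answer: 179/50 ≈ 3.5800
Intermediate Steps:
U(q, R) = -5*q (U(q, R) = -q*5 = -5*q)
B/U(-40, 49) = 716/((-5*(-40))) = 716/200 = 716*(1/200) = 179/50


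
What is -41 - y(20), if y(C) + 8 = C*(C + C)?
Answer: -833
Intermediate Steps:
y(C) = -8 + 2*C**2 (y(C) = -8 + C*(C + C) = -8 + C*(2*C) = -8 + 2*C**2)
-41 - y(20) = -41 - (-8 + 2*20**2) = -41 - (-8 + 2*400) = -41 - (-8 + 800) = -41 - 1*792 = -41 - 792 = -833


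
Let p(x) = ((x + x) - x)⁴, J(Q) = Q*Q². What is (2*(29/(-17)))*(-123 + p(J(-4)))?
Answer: -973071394/17 ≈ -5.7239e+7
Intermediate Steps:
J(Q) = Q³
p(x) = x⁴ (p(x) = (2*x - x)⁴ = x⁴)
(2*(29/(-17)))*(-123 + p(J(-4))) = (2*(29/(-17)))*(-123 + ((-4)³)⁴) = (2*(29*(-1/17)))*(-123 + (-64)⁴) = (2*(-29/17))*(-123 + 16777216) = -58/17*16777093 = -973071394/17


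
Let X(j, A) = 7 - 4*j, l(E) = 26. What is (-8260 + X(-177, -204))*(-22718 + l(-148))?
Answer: 171211140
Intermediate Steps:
(-8260 + X(-177, -204))*(-22718 + l(-148)) = (-8260 + (7 - 4*(-177)))*(-22718 + 26) = (-8260 + (7 + 708))*(-22692) = (-8260 + 715)*(-22692) = -7545*(-22692) = 171211140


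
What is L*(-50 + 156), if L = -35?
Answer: -3710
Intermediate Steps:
L*(-50 + 156) = -35*(-50 + 156) = -35*106 = -3710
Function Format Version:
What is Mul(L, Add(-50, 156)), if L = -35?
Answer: -3710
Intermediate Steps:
Mul(L, Add(-50, 156)) = Mul(-35, Add(-50, 156)) = Mul(-35, 106) = -3710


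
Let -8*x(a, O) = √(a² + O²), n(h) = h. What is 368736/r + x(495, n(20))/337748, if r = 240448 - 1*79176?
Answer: 46092/20159 - 5*√9817/2701984 ≈ 2.2862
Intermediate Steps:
r = 161272 (r = 240448 - 79176 = 161272)
x(a, O) = -√(O² + a²)/8 (x(a, O) = -√(a² + O²)/8 = -√(O² + a²)/8)
368736/r + x(495, n(20))/337748 = 368736/161272 - √(20² + 495²)/8/337748 = 368736*(1/161272) - √(400 + 245025)/8*(1/337748) = 46092/20159 - 5*√9817/8*(1/337748) = 46092/20159 - 5*√9817/2701984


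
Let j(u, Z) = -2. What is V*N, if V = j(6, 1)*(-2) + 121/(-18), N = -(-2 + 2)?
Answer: 0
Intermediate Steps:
N = 0 (N = -1*0 = 0)
V = -49/18 (V = -2*(-2) + 121/(-18) = 4 + 121*(-1/18) = 4 - 121/18 = -49/18 ≈ -2.7222)
V*N = -49/18*0 = 0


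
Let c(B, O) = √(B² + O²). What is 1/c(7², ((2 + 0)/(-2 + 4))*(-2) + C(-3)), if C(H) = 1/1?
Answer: √2402/2402 ≈ 0.020404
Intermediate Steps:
C(H) = 1
1/c(7², ((2 + 0)/(-2 + 4))*(-2) + C(-3)) = 1/(√((7²)² + (((2 + 0)/(-2 + 4))*(-2) + 1)²)) = 1/(√(49² + ((2/2)*(-2) + 1)²)) = 1/(√(2401 + ((2*(½))*(-2) + 1)²)) = 1/(√(2401 + (1*(-2) + 1)²)) = 1/(√(2401 + (-2 + 1)²)) = 1/(√(2401 + (-1)²)) = 1/(√(2401 + 1)) = 1/(√2402) = √2402/2402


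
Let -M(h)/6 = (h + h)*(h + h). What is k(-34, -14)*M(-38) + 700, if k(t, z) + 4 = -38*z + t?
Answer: -17119364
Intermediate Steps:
k(t, z) = -4 + t - 38*z (k(t, z) = -4 + (-38*z + t) = -4 + (t - 38*z) = -4 + t - 38*z)
M(h) = -24*h² (M(h) = -6*(h + h)*(h + h) = -6*2*h*2*h = -24*h²)
k(-34, -14)*M(-38) + 700 = (-4 - 34 - 38*(-14))*(-24*(-38)²) + 700 = (-4 - 34 + 532)*(-24*1444) + 700 = 494*(-34656) + 700 = -17120064 + 700 = -17119364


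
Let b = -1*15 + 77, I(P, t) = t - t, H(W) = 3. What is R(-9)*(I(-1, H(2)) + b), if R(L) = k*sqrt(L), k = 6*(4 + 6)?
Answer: 11160*I ≈ 11160.0*I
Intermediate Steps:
I(P, t) = 0
b = 62 (b = -15 + 77 = 62)
k = 60 (k = 6*10 = 60)
R(L) = 60*sqrt(L)
R(-9)*(I(-1, H(2)) + b) = (60*sqrt(-9))*(0 + 62) = (60*(3*I))*62 = (180*I)*62 = 11160*I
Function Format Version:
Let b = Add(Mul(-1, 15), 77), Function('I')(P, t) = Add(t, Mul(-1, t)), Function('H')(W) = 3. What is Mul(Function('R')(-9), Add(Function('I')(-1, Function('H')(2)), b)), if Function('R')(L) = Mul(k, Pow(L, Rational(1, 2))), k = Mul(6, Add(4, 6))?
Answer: Mul(11160, I) ≈ Mul(11160., I)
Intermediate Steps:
Function('I')(P, t) = 0
b = 62 (b = Add(-15, 77) = 62)
k = 60 (k = Mul(6, 10) = 60)
Function('R')(L) = Mul(60, Pow(L, Rational(1, 2)))
Mul(Function('R')(-9), Add(Function('I')(-1, Function('H')(2)), b)) = Mul(Mul(60, Pow(-9, Rational(1, 2))), Add(0, 62)) = Mul(Mul(60, Mul(3, I)), 62) = Mul(Mul(180, I), 62) = Mul(11160, I)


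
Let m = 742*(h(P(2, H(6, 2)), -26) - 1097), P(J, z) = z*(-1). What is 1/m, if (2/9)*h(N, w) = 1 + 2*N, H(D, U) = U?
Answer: -1/823991 ≈ -1.2136e-6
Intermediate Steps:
P(J, z) = -z
h(N, w) = 9/2 + 9*N (h(N, w) = 9*(1 + 2*N)/2 = 9/2 + 9*N)
m = -823991 (m = 742*((9/2 + 9*(-1*2)) - 1097) = 742*((9/2 + 9*(-2)) - 1097) = 742*((9/2 - 18) - 1097) = 742*(-27/2 - 1097) = 742*(-2221/2) = -823991)
1/m = 1/(-823991) = -1/823991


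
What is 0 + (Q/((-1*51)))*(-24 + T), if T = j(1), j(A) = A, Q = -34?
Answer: -46/3 ≈ -15.333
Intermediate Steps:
T = 1
0 + (Q/((-1*51)))*(-24 + T) = 0 + (-34/((-1*51)))*(-24 + 1) = 0 - 34/(-51)*(-23) = 0 - 34*(-1/51)*(-23) = 0 + (2/3)*(-23) = 0 - 46/3 = -46/3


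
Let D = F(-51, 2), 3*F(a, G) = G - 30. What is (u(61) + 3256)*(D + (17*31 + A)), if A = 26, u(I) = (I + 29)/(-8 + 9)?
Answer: 5457326/3 ≈ 1.8191e+6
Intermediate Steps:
F(a, G) = -10 + G/3 (F(a, G) = (G - 30)/3 = (-30 + G)/3 = -10 + G/3)
u(I) = 29 + I (u(I) = (29 + I)/1 = (29 + I)*1 = 29 + I)
D = -28/3 (D = -10 + (1/3)*2 = -10 + 2/3 = -28/3 ≈ -9.3333)
(u(61) + 3256)*(D + (17*31 + A)) = ((29 + 61) + 3256)*(-28/3 + (17*31 + 26)) = (90 + 3256)*(-28/3 + (527 + 26)) = 3346*(-28/3 + 553) = 3346*(1631/3) = 5457326/3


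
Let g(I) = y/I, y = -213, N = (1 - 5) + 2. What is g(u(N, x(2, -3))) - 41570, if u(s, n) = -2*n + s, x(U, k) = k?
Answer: -166493/4 ≈ -41623.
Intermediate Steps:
N = -2 (N = -4 + 2 = -2)
u(s, n) = s - 2*n
g(I) = -213/I
g(u(N, x(2, -3))) - 41570 = -213/(-2 - 2*(-3)) - 41570 = -213/(-2 + 6) - 41570 = -213/4 - 41570 = -166493/4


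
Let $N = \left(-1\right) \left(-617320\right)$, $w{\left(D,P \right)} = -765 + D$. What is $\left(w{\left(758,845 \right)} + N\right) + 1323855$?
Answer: $1941168$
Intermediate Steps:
$N = 617320$
$\left(w{\left(758,845 \right)} + N\right) + 1323855 = \left(\left(-765 + 758\right) + 617320\right) + 1323855 = \left(-7 + 617320\right) + 1323855 = 617313 + 1323855 = 1941168$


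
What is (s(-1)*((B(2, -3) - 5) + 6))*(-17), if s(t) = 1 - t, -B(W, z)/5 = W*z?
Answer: -1054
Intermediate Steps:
B(W, z) = -5*W*z
(s(-1)*((B(2, -3) - 5) + 6))*(-17) = ((1 - 1*(-1))*((-5*2*(-3) - 5) + 6))*(-17) = ((1 + 1)*((30 - 5) + 6))*(-17) = (2*(25 + 6))*(-17) = (2*31)*(-17) = 62*(-17) = -1054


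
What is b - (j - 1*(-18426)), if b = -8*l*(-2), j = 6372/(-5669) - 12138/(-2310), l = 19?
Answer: -5651636871/311795 ≈ -18126.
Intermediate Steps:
j = 1287881/311795 (j = 6372*(-1/5669) - 12138*(-1/2310) = -6372/5669 + 289/55 = 1287881/311795 ≈ 4.1305)
b = 304 (b = -8*19*(-2) = -152*(-2) = 304)
b - (j - 1*(-18426)) = 304 - (1287881/311795 - 1*(-18426)) = 304 - (1287881/311795 + 18426) = 304 - 1*5746422551/311795 = 304 - 5746422551/311795 = -5651636871/311795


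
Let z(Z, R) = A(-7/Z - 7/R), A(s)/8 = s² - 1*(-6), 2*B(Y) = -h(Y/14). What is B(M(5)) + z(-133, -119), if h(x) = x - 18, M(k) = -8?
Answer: 41908505/730303 ≈ 57.385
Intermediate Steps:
h(x) = -18 + x
B(Y) = 9 - Y/28 (B(Y) = (-(-18 + Y/14))/2 = (18 - Y/14)/2 = 9 - Y/28)
A(s) = 48 + 8*s² (A(s) = 8*(s² - 1*(-6)) = 8*(s² + 6) = 8*(6 + s²) = 48 + 8*s²)
z(Z, R) = 48 + 8*(-7/R - 7/Z)² (z(Z, R) = 48 + 8*(-7/Z - 7/R)² = 48 + 8*(-7/R - 7/Z)²)
B(M(5)) + z(-133, -119) = (9 - 1/28*(-8)) + (48 + 392*(-119 - 133)²/((-119)²*(-133)²)) = (9 + 2/7) + (48 + 392*(1/14161)*(1/17689)*(-252)²) = 65/7 + (48 + 392*(1/14161)*(1/17689)*63504) = 65/7 + (48 + 10368/104329) = 65/7 + 5018160/104329 = 41908505/730303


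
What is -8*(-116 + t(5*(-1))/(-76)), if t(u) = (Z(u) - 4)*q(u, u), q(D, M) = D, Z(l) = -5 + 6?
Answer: 17662/19 ≈ 929.58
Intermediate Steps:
Z(l) = 1
t(u) = -3*u (t(u) = (1 - 4)*u = -3*u)
-8*(-116 + t(5*(-1))/(-76)) = -8*(-116 - 15*(-1)/(-76)) = -8*(-116 - 3*(-5)*(-1/76)) = -8*(-116 + 15*(-1/76)) = -8*(-116 - 15/76) = -8*(-8831/76) = 17662/19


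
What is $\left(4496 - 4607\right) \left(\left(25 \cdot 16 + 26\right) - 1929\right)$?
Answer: $166833$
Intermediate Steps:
$\left(4496 - 4607\right) \left(\left(25 \cdot 16 + 26\right) - 1929\right) = - 111 \left(\left(400 + 26\right) - 1929\right) = - 111 \left(426 - 1929\right) = \left(-111\right) \left(-1503\right) = 166833$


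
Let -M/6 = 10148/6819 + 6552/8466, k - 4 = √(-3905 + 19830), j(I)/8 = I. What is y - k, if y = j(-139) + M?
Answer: -3622768900/3207203 - 35*√13 ≈ -1255.8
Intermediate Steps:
j(I) = 8*I
k = 4 + 35*√13 (k = 4 + √(-3905 + 19830) = 4 + √15925 = 4 + 35*√13 ≈ 130.19)
M = -43530352/3207203 (M = -6*(10148/6819 + 6552/8466) = -6*(10148*(1/6819) + 6552*(1/8466)) = -6*(10148/6819 + 1092/1411) = -6*21765176/9621609 = -43530352/3207203 ≈ -13.573)
y = -3609940088/3207203 (y = 8*(-139) - 43530352/3207203 = -1112 - 43530352/3207203 = -3609940088/3207203 ≈ -1125.6)
y - k = -3609940088/3207203 - (4 + 35*√13) = -3609940088/3207203 + (-4 - 35*√13) = -3622768900/3207203 - 35*√13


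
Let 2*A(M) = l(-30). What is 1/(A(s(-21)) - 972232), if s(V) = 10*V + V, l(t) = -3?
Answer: -2/1944467 ≈ -1.0286e-6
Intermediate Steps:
s(V) = 11*V
A(M) = -3/2 (A(M) = (1/2)*(-3) = -3/2)
1/(A(s(-21)) - 972232) = 1/(-3/2 - 972232) = 1/(-1944467/2) = -2/1944467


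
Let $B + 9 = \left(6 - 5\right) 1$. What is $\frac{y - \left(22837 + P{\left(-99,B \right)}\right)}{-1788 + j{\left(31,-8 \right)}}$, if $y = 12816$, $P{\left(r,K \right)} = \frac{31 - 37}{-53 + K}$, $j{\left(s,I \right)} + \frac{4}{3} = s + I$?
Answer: $\frac{1833861}{323239} \approx 5.6734$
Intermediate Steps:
$j{\left(s,I \right)} = - \frac{4}{3} + I + s$ ($j{\left(s,I \right)} = - \frac{4}{3} + \left(s + I\right) = - \frac{4}{3} + \left(I + s\right) = - \frac{4}{3} + I + s$)
$B = -8$ ($B = -9 + \left(6 - 5\right) 1 = -9 + 1 \cdot 1 = -9 + 1 = -8$)
$P{\left(r,K \right)} = - \frac{6}{-53 + K}$
$\frac{y - \left(22837 + P{\left(-99,B \right)}\right)}{-1788 + j{\left(31,-8 \right)}} = \frac{12816 - \left(22837 - \frac{6}{-53 - 8}\right)}{-1788 - - \frac{65}{3}} = \frac{12816 - \left(22837 - \frac{6}{-61}\right)}{-1788 + \frac{65}{3}} = \frac{12816 - \left(22837 - - \frac{6}{61}\right)}{- \frac{5299}{3}} = \left(12816 - \frac{1393063}{61}\right) \left(- \frac{3}{5299}\right) = \left(- \frac{611287}{61}\right) \left(- \frac{3}{5299}\right) = \frac{1833861}{323239}$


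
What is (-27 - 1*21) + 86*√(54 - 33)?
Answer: -48 + 86*√21 ≈ 346.10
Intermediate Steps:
(-27 - 1*21) + 86*√(54 - 33) = (-27 - 21) + 86*√21 = -48 + 86*√21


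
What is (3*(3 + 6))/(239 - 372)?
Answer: -27/133 ≈ -0.20301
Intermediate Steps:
(3*(3 + 6))/(239 - 372) = (3*9)/(-133) = 27*(-1/133) = -27/133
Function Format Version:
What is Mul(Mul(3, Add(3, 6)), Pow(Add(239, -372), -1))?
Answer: Rational(-27, 133) ≈ -0.20301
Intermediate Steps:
Mul(Mul(3, Add(3, 6)), Pow(Add(239, -372), -1)) = Mul(Mul(3, 9), Pow(-133, -1)) = Mul(27, Rational(-1, 133)) = Rational(-27, 133)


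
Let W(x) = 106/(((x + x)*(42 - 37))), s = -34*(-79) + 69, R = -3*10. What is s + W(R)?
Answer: 413197/150 ≈ 2754.6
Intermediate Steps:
R = -30
s = 2755 (s = 2686 + 69 = 2755)
W(x) = 53/(5*x) (W(x) = 106/(((2*x)*5)) = 106/((10*x)) = 106*(1/(10*x)) = 53/(5*x))
s + W(R) = 2755 + (53/5)/(-30) = 2755 + (53/5)*(-1/30) = 2755 - 53/150 = 413197/150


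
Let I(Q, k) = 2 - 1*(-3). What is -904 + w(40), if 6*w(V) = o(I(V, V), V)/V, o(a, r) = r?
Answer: -5423/6 ≈ -903.83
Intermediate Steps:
I(Q, k) = 5 (I(Q, k) = 2 + 3 = 5)
w(V) = ⅙ (w(V) = (V/V)/6 = (⅙)*1 = ⅙)
-904 + w(40) = -904 + ⅙ = -5423/6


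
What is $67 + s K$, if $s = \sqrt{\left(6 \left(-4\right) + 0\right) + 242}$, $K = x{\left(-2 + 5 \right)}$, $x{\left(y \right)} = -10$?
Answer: $67 - 10 \sqrt{218} \approx -80.648$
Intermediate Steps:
$K = -10$
$s = \sqrt{218}$ ($s = \sqrt{\left(-24 + 0\right) + 242} = \sqrt{-24 + 242} = \sqrt{218} \approx 14.765$)
$67 + s K = 67 + \sqrt{218} \left(-10\right) = 67 - 10 \sqrt{218}$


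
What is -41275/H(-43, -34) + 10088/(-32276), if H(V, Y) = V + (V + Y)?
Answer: 66549067/193656 ≈ 343.65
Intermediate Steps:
H(V, Y) = Y + 2*V
-41275/H(-43, -34) + 10088/(-32276) = -41275/(-34 + 2*(-43)) + 10088/(-32276) = -41275/(-34 - 86) + 10088*(-1/32276) = -41275/(-120) - 2522/8069 = -41275*(-1/120) - 2522/8069 = 8255/24 - 2522/8069 = 66549067/193656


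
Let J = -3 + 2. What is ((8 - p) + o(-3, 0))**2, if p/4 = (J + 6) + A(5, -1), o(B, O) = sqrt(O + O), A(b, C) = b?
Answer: 1024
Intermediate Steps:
o(B, O) = sqrt(2)*sqrt(O) (o(B, O) = sqrt(2*O) = sqrt(2)*sqrt(O))
J = -1
p = 40 (p = 4*((-1 + 6) + 5) = 4*(5 + 5) = 4*10 = 40)
((8 - p) + o(-3, 0))**2 = ((8 - 1*40) + sqrt(2)*sqrt(0))**2 = ((8 - 40) + sqrt(2)*0)**2 = (-32 + 0)**2 = (-32)**2 = 1024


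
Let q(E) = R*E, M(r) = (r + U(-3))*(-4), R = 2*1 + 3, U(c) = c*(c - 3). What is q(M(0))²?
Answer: 129600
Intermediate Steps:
U(c) = c*(-3 + c)
R = 5 (R = 2 + 3 = 5)
M(r) = -72 - 4*r (M(r) = (r - 3*(-3 - 3))*(-4) = (r - 3*(-6))*(-4) = (r + 18)*(-4) = (18 + r)*(-4) = -72 - 4*r)
q(E) = 5*E
q(M(0))² = (5*(-72 - 4*0))² = (5*(-72 + 0))² = (5*(-72))² = (-360)² = 129600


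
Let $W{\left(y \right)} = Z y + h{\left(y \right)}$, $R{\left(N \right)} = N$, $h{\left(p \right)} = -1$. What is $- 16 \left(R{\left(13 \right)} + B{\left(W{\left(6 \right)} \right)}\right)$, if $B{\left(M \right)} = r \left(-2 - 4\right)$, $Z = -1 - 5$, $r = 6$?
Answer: $368$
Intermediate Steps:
$Z = -6$ ($Z = -1 - 5 = -6$)
$W{\left(y \right)} = -1 - 6 y$ ($W{\left(y \right)} = - 6 y - 1 = -1 - 6 y$)
$B{\left(M \right)} = -36$ ($B{\left(M \right)} = 6 \left(-2 - 4\right) = 6 \left(-6\right) = -36$)
$- 16 \left(R{\left(13 \right)} + B{\left(W{\left(6 \right)} \right)}\right) = - 16 \left(13 - 36\right) = \left(-16\right) \left(-23\right) = 368$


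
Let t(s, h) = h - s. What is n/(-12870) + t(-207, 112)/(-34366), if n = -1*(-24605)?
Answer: -42484048/22114521 ≈ -1.9211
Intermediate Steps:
n = 24605
n/(-12870) + t(-207, 112)/(-34366) = 24605/(-12870) + (112 - 1*(-207))/(-34366) = 24605*(-1/12870) + (112 + 207)*(-1/34366) = -4921/2574 + 319*(-1/34366) = -4921/2574 - 319/34366 = -42484048/22114521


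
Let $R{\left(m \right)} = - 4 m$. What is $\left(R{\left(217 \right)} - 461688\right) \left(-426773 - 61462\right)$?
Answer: $225836028660$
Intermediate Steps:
$\left(R{\left(217 \right)} - 461688\right) \left(-426773 - 61462\right) = \left(\left(-4\right) 217 - 461688\right) \left(-426773 - 61462\right) = \left(-868 - 461688\right) \left(-488235\right) = \left(-462556\right) \left(-488235\right) = 225836028660$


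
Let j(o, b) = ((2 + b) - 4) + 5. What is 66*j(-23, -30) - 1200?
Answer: -2982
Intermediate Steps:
j(o, b) = 3 + b (j(o, b) = (-2 + b) + 5 = 3 + b)
66*j(-23, -30) - 1200 = 66*(3 - 30) - 1200 = 66*(-27) - 1200 = -1782 - 1200 = -2982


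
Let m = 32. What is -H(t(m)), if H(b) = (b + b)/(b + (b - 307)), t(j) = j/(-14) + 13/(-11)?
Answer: -534/24173 ≈ -0.022091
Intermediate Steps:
t(j) = -13/11 - j/14 (t(j) = j*(-1/14) + 13*(-1/11) = -j/14 - 13/11 = -13/11 - j/14)
H(b) = 2*b/(-307 + 2*b) (H(b) = (2*b)/(b + (-307 + b)) = (2*b)/(-307 + 2*b) = 2*b/(-307 + 2*b))
-H(t(m)) = -2*(-13/11 - 1/14*32)/(-307 + 2*(-13/11 - 1/14*32)) = -2*(-13/11 - 16/7)/(-307 + 2*(-13/11 - 16/7)) = -2*(-267)/(77*(-307 + 2*(-267/77))) = -2*(-267)/(77*(-307 - 534/77)) = -2*(-267)/(77*(-24173/77)) = -2*(-267)*(-77)/(77*24173) = -1*534/24173 = -534/24173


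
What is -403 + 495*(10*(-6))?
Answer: -30103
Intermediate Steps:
-403 + 495*(10*(-6)) = -403 + 495*(-60) = -403 - 29700 = -30103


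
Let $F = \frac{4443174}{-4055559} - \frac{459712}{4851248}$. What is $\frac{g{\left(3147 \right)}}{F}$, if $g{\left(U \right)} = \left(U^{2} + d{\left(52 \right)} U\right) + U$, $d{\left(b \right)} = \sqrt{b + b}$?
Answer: $- \frac{2030319726057117102}{243951334585} - \frac{1289910880595373 \sqrt{26}}{243951334585} \approx -8.3496 \cdot 10^{6}$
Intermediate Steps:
$d{\left(b \right)} = \sqrt{2} \sqrt{b}$ ($d{\left(b \right)} = \sqrt{2 b} = \sqrt{2} \sqrt{b}$)
$g{\left(U \right)} = U + U^{2} + 2 U \sqrt{26}$ ($g{\left(U \right)} = \left(U^{2} + \sqrt{2} \sqrt{52} U\right) + U = \left(U^{2} + \sqrt{2} \cdot 2 \sqrt{13} U\right) + U = \left(U^{2} + 2 \sqrt{26} U\right) + U = \left(U^{2} + 2 U \sqrt{26}\right) + U = U + U^{2} + 2 U \sqrt{26}$)
$F = - \frac{487902669170}{409885885159}$ ($F = 4443174 \left(- \frac{1}{4055559}\right) - \frac{28732}{303203} = - \frac{1481058}{1351853} - \frac{28732}{303203} = - \frac{487902669170}{409885885159} \approx -1.1903$)
$\frac{g{\left(3147 \right)}}{F} = \frac{3147 \left(1 + 3147 + 2 \sqrt{26}\right)}{- \frac{487902669170}{409885885159}} = 3147 \left(3148 + 2 \sqrt{26}\right) \left(- \frac{409885885159}{487902669170}\right) = \left(9906756 + 6294 \sqrt{26}\right) \left(- \frac{409885885159}{487902669170}\right) = - \frac{2030319726057117102}{243951334585} - \frac{1289910880595373 \sqrt{26}}{243951334585}$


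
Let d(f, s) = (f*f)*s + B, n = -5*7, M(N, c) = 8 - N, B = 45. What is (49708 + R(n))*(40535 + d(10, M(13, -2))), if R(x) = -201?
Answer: 1984240560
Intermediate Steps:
n = -35
d(f, s) = 45 + s*f² (d(f, s) = (f*f)*s + 45 = f²*s + 45 = s*f² + 45 = 45 + s*f²)
(49708 + R(n))*(40535 + d(10, M(13, -2))) = (49708 - 201)*(40535 + (45 + (8 - 1*13)*10²)) = 49507*(40535 + (45 + (8 - 13)*100)) = 49507*(40535 + (45 - 5*100)) = 49507*(40535 + (45 - 500)) = 49507*(40535 - 455) = 49507*40080 = 1984240560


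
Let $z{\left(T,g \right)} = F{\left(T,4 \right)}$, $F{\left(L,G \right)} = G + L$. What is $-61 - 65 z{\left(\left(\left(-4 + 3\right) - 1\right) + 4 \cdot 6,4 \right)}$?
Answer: $-1751$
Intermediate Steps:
$z{\left(T,g \right)} = 4 + T$
$-61 - 65 z{\left(\left(\left(-4 + 3\right) - 1\right) + 4 \cdot 6,4 \right)} = -61 - 65 \left(4 + \left(\left(\left(-4 + 3\right) - 1\right) + 4 \cdot 6\right)\right) = -61 - 65 \left(4 + \left(\left(-1 - 1\right) + 24\right)\right) = -61 - 65 \left(4 + \left(-2 + 24\right)\right) = -61 - 65 \left(4 + 22\right) = -61 - 1690 = -1751$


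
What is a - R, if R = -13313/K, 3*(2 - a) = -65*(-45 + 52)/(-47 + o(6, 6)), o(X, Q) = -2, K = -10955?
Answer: -75934/32865 ≈ -2.3105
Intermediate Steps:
a = -23/21 (a = 2 - (-65)*(-45 + 52)/(-47 - 2)/3 = 2 - (-65)*7/(-49)/3 = 2 - (-65)*7*(-1/49)/3 = 2 - (-65)*(-1)/(3*7) = 2 - 1/3*65/7 = 2 - 65/21 = -23/21 ≈ -1.0952)
R = 13313/10955 (R = -13313/(-10955) = -13313*(-1/10955) = 13313/10955 ≈ 1.2152)
a - R = -23/21 - 1*13313/10955 = -23/21 - 13313/10955 = -75934/32865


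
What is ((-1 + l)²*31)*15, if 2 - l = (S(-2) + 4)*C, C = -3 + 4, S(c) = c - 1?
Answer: 0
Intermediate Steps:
S(c) = -1 + c
C = 1
l = 1 (l = 2 - ((-1 - 2) + 4) = 2 - (-3 + 4) = 2 - 1 = 1)
((-1 + l)²*31)*15 = ((-1 + 1)²*31)*15 = (0²*31)*15 = (0*31)*15 = 0*15 = 0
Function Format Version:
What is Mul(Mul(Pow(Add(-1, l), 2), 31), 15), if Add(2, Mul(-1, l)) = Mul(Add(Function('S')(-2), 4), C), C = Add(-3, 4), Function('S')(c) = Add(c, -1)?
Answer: 0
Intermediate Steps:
Function('S')(c) = Add(-1, c)
C = 1
l = 1 (l = Add(2, Mul(-1, Mul(Add(Add(-1, -2), 4), 1))) = Add(2, Mul(-1, Mul(Add(-3, 4), 1))) = Add(2, Mul(-1, Mul(1, 1))) = Add(2, Mul(-1, 1)) = Add(2, -1) = 1)
Mul(Mul(Pow(Add(-1, l), 2), 31), 15) = Mul(Mul(Pow(Add(-1, 1), 2), 31), 15) = Mul(Mul(Pow(0, 2), 31), 15) = Mul(Mul(0, 31), 15) = Mul(0, 15) = 0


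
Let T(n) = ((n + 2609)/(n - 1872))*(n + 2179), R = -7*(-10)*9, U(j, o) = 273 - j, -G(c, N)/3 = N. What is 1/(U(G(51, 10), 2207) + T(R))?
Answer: -1242/8722025 ≈ -0.00014240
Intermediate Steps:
G(c, N) = -3*N
R = 630 (R = 70*9 = 630)
T(n) = (2179 + n)*(2609 + n)/(-1872 + n) (T(n) = ((2609 + n)/(-1872 + n))*(2179 + n) = (2179 + n)*(2609 + n)/(-1872 + n))
1/(U(G(51, 10), 2207) + T(R)) = 1/((273 - (-3)*10) + (5685011 + 630**2 + 4788*630)/(-1872 + 630)) = 1/((273 - 1*(-30)) + (5685011 + 396900 + 3016440)/(-1242)) = 1/((273 + 30) - 1/1242*9098351) = 1/(303 - 9098351/1242) = 1/(-8722025/1242) = -1242/8722025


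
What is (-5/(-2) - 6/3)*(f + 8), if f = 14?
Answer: 11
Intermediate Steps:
(-5/(-2) - 6/3)*(f + 8) = (-5/(-2) - 6/3)*(14 + 8) = (-5*(-½) - 6*⅓)*22 = (5/2 - 2)*22 = (½)*22 = 11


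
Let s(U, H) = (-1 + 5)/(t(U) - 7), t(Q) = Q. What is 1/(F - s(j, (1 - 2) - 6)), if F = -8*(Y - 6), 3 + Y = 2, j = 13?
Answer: 3/166 ≈ 0.018072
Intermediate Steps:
Y = -1 (Y = -3 + 2 = -1)
s(U, H) = 4/(-7 + U) (s(U, H) = (-1 + 5)/(U - 7) = 4/(-7 + U))
F = 56 (F = -8*(-1 - 6) = -8*(-7) = 56)
1/(F - s(j, (1 - 2) - 6)) = 1/(56 - 4/(-7 + 13)) = 1/(56 - 4/6) = 1/(56 - 1*⅔) = 1/(56 - ⅔) = 1/(166/3) = 3/166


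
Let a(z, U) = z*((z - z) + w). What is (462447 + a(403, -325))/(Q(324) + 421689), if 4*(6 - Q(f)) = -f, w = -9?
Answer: 12745/11716 ≈ 1.0878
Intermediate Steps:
Q(f) = 6 + f/4 (Q(f) = 6 - (-1)*f/4 = 6 + f/4)
a(z, U) = -9*z (a(z, U) = z*((z - z) - 9) = z*(0 - 9) = z*(-9) = -9*z)
(462447 + a(403, -325))/(Q(324) + 421689) = (462447 - 9*403)/((6 + (¼)*324) + 421689) = (462447 - 3627)/((6 + 81) + 421689) = 458820/(87 + 421689) = 458820/421776 = 458820*(1/421776) = 12745/11716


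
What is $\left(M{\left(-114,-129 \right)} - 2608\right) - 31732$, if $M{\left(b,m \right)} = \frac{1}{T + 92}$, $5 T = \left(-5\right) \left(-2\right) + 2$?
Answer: $- \frac{16208475}{472} \approx -34340.0$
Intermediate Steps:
$T = \frac{12}{5}$ ($T = \frac{\left(-5\right) \left(-2\right) + 2}{5} = \frac{10 + 2}{5} = \frac{1}{5} \cdot 12 = \frac{12}{5} \approx 2.4$)
$M{\left(b,m \right)} = \frac{5}{472}$ ($M{\left(b,m \right)} = \frac{1}{\frac{12}{5} + 92} = \frac{1}{\frac{472}{5}} = \frac{5}{472}$)
$\left(M{\left(-114,-129 \right)} - 2608\right) - 31732 = \left(\frac{5}{472} - 2608\right) - 31732 = - \frac{1230971}{472} - 31732 = - \frac{16208475}{472}$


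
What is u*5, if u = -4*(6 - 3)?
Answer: -60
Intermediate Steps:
u = -12 (u = -4*3 = -12)
u*5 = -12*5 = -60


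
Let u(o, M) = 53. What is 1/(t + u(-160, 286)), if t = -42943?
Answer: -1/42890 ≈ -2.3315e-5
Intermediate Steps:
1/(t + u(-160, 286)) = 1/(-42943 + 53) = 1/(-42890) = -1/42890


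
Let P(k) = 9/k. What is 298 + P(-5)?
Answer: 1481/5 ≈ 296.20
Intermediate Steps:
298 + P(-5) = 298 + 9/(-5) = 298 + 9*(-1/5) = 298 - 9/5 = 1481/5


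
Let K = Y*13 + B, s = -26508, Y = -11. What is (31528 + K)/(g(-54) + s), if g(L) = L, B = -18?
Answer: -31367/26562 ≈ -1.1809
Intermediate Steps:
K = -161 (K = -11*13 - 18 = -143 - 18 = -161)
(31528 + K)/(g(-54) + s) = (31528 - 161)/(-54 - 26508) = 31367/(-26562) = 31367*(-1/26562) = -31367/26562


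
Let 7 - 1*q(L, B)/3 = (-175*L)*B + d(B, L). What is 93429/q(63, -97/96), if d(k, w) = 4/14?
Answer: -6976032/2493821 ≈ -2.7973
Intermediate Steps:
d(k, w) = 2/7 (d(k, w) = 4*(1/14) = 2/7)
q(L, B) = 141/7 + 525*B*L (q(L, B) = 21 - 3*((-175*L)*B + 2/7) = 21 - 3*(-175*B*L + 2/7) = 21 - 3*(2/7 - 175*B*L) = 21 + (-6/7 + 525*B*L) = 141/7 + 525*B*L)
93429/q(63, -97/96) = 93429/(141/7 + 525*(-97/96)*63) = 93429/(141/7 - 1069425/32) = 93429/(-7481463/224) = 93429*(-224/7481463) = -6976032/2493821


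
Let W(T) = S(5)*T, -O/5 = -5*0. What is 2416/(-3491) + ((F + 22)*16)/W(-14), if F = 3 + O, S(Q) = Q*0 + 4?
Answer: -191462/24437 ≈ -7.8349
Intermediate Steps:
S(Q) = 4 (S(Q) = 0 + 4 = 4)
O = 0 (O = -(-25)*0 = -5*0 = 0)
W(T) = 4*T
F = 3 (F = 3 + 0 = 3)
2416/(-3491) + ((F + 22)*16)/W(-14) = 2416/(-3491) + ((3 + 22)*16)/((4*(-14))) = 2416*(-1/3491) + (25*16)/(-56) = -2416/3491 + 400*(-1/56) = -2416/3491 - 50/7 = -191462/24437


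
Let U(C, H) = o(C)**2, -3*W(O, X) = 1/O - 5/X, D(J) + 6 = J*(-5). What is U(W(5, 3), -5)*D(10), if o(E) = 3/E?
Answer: -255150/121 ≈ -2108.7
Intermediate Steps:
D(J) = -6 - 5*J (D(J) = -6 + J*(-5) = -6 - 5*J)
W(O, X) = -1/(3*O) + 5/(3*X) (W(O, X) = -(1/O - 5/X)/3 = -1/(3*O) + 5/(3*X))
U(C, H) = 9/C**2 (U(C, H) = (3/C)**2 = 9/C**2)
U(W(5, 3), -5)*D(10) = (9/((1/3)*(-1*3 + 5*5)/(5*3))**2)*(-6 - 5*10) = (9/((1/3)*(1/5)*(1/3)*(-3 + 25))**2)*(-6 - 50) = (9/((1/3)*(1/5)*(1/3)*22)**2)*(-56) = (9/(22/45)**2)*(-56) = (9*(2025/484))*(-56) = (18225/484)*(-56) = -255150/121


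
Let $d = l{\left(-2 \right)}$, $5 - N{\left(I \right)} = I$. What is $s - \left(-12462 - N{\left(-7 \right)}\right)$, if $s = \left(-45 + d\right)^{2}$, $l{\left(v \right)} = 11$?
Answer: $13630$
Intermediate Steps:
$N{\left(I \right)} = 5 - I$
$d = 11$
$s = 1156$ ($s = \left(-45 + 11\right)^{2} = \left(-34\right)^{2} = 1156$)
$s - \left(-12462 - N{\left(-7 \right)}\right) = 1156 - \left(-12462 - \left(5 - -7\right)\right) = 1156 - \left(-12462 - \left(5 + 7\right)\right) = 1156 - \left(-12462 - 12\right) = 1156 - -12474 = 1156 + 12474 = 13630$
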